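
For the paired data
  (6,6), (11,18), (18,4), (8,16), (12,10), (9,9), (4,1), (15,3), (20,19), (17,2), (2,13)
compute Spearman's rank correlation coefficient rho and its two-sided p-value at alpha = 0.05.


Step 1: Rank x and y separately (midranks; no ties here).
rank(x): 6->3, 11->6, 18->10, 8->4, 12->7, 9->5, 4->2, 15->8, 20->11, 17->9, 2->1
rank(y): 6->5, 18->10, 4->4, 16->9, 10->7, 9->6, 1->1, 3->3, 19->11, 2->2, 13->8
Step 2: d_i = R_x(i) - R_y(i); compute d_i^2.
  (3-5)^2=4, (6-10)^2=16, (10-4)^2=36, (4-9)^2=25, (7-7)^2=0, (5-6)^2=1, (2-1)^2=1, (8-3)^2=25, (11-11)^2=0, (9-2)^2=49, (1-8)^2=49
sum(d^2) = 206.
Step 3: rho = 1 - 6*206 / (11*(11^2 - 1)) = 1 - 1236/1320 = 0.063636.
Step 4: Under H0, t = rho * sqrt((n-2)/(1-rho^2)) = 0.1913 ~ t(9).
Step 5: Two-sided p-value from the t-distribution with 9 df = 0.852539.
Step 6: alpha = 0.05. fail to reject H0.

rho = 0.0636, p = 0.852539, fail to reject H0 at alpha = 0.05.


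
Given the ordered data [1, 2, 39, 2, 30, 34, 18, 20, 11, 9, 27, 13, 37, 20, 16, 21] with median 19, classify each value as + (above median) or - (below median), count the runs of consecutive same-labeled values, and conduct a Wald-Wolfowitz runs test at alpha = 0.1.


Step 1: Compute median = 19; label A = above, B = below.
Labels in order: BBABAABABBABAABA  (n_A = 8, n_B = 8)
Step 2: Count runs R = 12.
Step 3: Under H0 (random ordering), E[R] = 2*n_A*n_B/(n_A+n_B) + 1 = 2*8*8/16 + 1 = 9.0000.
        Var[R] = 2*n_A*n_B*(2*n_A*n_B - n_A - n_B) / ((n_A+n_B)^2 * (n_A+n_B-1)) = 14336/3840 = 3.7333.
        SD[R] = 1.9322.
Step 4: Continuity-corrected z = (R - 0.5 - E[R]) / SD[R] = (12 - 0.5 - 9.0000) / 1.9322 = 1.2939.
Step 5: Two-sided p-value via normal approximation = 2*(1 - Phi(|z|)) = 0.195709.
Step 6: alpha = 0.1. fail to reject H0.

R = 12, z = 1.2939, p = 0.195709, fail to reject H0.


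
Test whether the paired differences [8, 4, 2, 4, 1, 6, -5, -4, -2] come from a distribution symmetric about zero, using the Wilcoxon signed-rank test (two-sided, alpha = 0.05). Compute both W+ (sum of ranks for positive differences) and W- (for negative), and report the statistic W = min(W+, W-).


Step 1: Drop any zero differences (none here) and take |d_i|.
|d| = [8, 4, 2, 4, 1, 6, 5, 4, 2]
Step 2: Midrank |d_i| (ties get averaged ranks).
ranks: |8|->9, |4|->5, |2|->2.5, |4|->5, |1|->1, |6|->8, |5|->7, |4|->5, |2|->2.5
Step 3: Attach original signs; sum ranks with positive sign and with negative sign.
W+ = 9 + 5 + 2.5 + 5 + 1 + 8 = 30.5
W- = 7 + 5 + 2.5 = 14.5
(Check: W+ + W- = 45 should equal n(n+1)/2 = 45.)
Step 4: Test statistic W = min(W+, W-) = 14.5.
Step 5: Ties in |d|, so use the tie-corrected normal approximation.
        E[W] = n(n+1)/4 = 9*10/4 = 22.5.
        Tie groups: |d|=2 (t=2), |d|=4 (t=3); sum(t^3 - t) = 30.
        Var[W] = n(n+1)(2n+1)/24 - sum(t^3-t)/48 = 1710/24 - 30/48 = 70.625.
        z = (W - E[W]) / sqrt(Var[W]) = (14.5 - 22.5) / 8.4039 = -0.9519.
        Two-sided p = 2*Phi(z) = 0.341126.
Step 6: alpha = 0.05. fail to reject H0.

W+ = 30.5, W- = 14.5, W = min = 14.5, p = 0.341126, fail to reject H0.


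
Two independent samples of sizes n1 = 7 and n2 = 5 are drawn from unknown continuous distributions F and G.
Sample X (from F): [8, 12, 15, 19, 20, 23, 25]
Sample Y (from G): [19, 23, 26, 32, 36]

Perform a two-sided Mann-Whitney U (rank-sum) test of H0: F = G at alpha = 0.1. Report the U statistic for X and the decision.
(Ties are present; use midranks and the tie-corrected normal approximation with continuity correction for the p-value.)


Step 1: Combine and sort all 12 observations; assign midranks.
sorted (value, group): (8,X), (12,X), (15,X), (19,X), (19,Y), (20,X), (23,X), (23,Y), (25,X), (26,Y), (32,Y), (36,Y)
ranks: 8->1, 12->2, 15->3, 19->4.5, 19->4.5, 20->6, 23->7.5, 23->7.5, 25->9, 26->10, 32->11, 36->12
Step 2: Rank sum for X: R1 = 1 + 2 + 3 + 4.5 + 6 + 7.5 + 9 = 33.
Step 3: U_X = R1 - n1(n1+1)/2 = 33 - 7*8/2 = 33 - 28 = 5.
       U_Y = n1*n2 - U_X = 35 - 5 = 30.
Step 4: Ties are present, so use the tie-corrected normal approximation (with continuity correction) for the p-value.
Step 5: p-value = 0.050507; compare to alpha = 0.1. reject H0.

U_X = 5, p = 0.050507, reject H0 at alpha = 0.1.


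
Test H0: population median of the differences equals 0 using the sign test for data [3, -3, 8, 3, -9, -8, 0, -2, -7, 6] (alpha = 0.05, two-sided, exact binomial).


Step 1: Discard zero differences. Original n = 10; n_eff = number of nonzero differences = 9.
Nonzero differences (with sign): +3, -3, +8, +3, -9, -8, -2, -7, +6
Step 2: Count signs: positive = 4, negative = 5.
Step 3: Under H0: P(positive) = 0.5, so the number of positives S ~ Bin(9, 0.5).
Step 4: Two-sided exact p-value = sum of Bin(9,0.5) probabilities at or below the observed probability = 1.000000.
Step 5: alpha = 0.05. fail to reject H0.

n_eff = 9, pos = 4, neg = 5, p = 1.000000, fail to reject H0.


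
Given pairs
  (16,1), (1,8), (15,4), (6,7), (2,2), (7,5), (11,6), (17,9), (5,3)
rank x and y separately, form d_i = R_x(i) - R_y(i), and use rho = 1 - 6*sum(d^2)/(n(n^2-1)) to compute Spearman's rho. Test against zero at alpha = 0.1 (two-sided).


Step 1: Rank x and y separately (midranks; no ties here).
rank(x): 16->8, 1->1, 15->7, 6->4, 2->2, 7->5, 11->6, 17->9, 5->3
rank(y): 1->1, 8->8, 4->4, 7->7, 2->2, 5->5, 6->6, 9->9, 3->3
Step 2: d_i = R_x(i) - R_y(i); compute d_i^2.
  (8-1)^2=49, (1-8)^2=49, (7-4)^2=9, (4-7)^2=9, (2-2)^2=0, (5-5)^2=0, (6-6)^2=0, (9-9)^2=0, (3-3)^2=0
sum(d^2) = 116.
Step 3: rho = 1 - 6*116 / (9*(9^2 - 1)) = 1 - 696/720 = 0.033333.
Step 4: Under H0, t = rho * sqrt((n-2)/(1-rho^2)) = 0.0882 ~ t(7).
Step 5: Two-sided p-value from the t-distribution with 7 df = 0.932157.
Step 6: alpha = 0.1. fail to reject H0.

rho = 0.0333, p = 0.932157, fail to reject H0 at alpha = 0.1.


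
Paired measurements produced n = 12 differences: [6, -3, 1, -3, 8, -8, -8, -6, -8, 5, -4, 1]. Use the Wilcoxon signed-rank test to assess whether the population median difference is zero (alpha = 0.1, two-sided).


Step 1: Drop any zero differences (none here) and take |d_i|.
|d| = [6, 3, 1, 3, 8, 8, 8, 6, 8, 5, 4, 1]
Step 2: Midrank |d_i| (ties get averaged ranks).
ranks: |6|->7.5, |3|->3.5, |1|->1.5, |3|->3.5, |8|->10.5, |8|->10.5, |8|->10.5, |6|->7.5, |8|->10.5, |5|->6, |4|->5, |1|->1.5
Step 3: Attach original signs; sum ranks with positive sign and with negative sign.
W+ = 7.5 + 1.5 + 10.5 + 6 + 1.5 = 27
W- = 3.5 + 3.5 + 10.5 + 10.5 + 7.5 + 10.5 + 5 = 51
(Check: W+ + W- = 78 should equal n(n+1)/2 = 78.)
Step 4: Test statistic W = min(W+, W-) = 27.
Step 5: Ties in |d|, so use the tie-corrected normal approximation.
        E[W] = n(n+1)/4 = 12*13/4 = 39.
        Tie groups: |d|=1 (t=2), |d|=3 (t=2), |d|=6 (t=2), |d|=8 (t=4); sum(t^3 - t) = 78.
        Var[W] = n(n+1)(2n+1)/24 - sum(t^3-t)/48 = 3900/24 - 78/48 = 160.875.
        z = (W - E[W]) / sqrt(Var[W]) = (27 - 39) / 12.6837 = -0.9461.
        Two-sided p = 2*Phi(z) = 0.344098.
Step 6: alpha = 0.1. fail to reject H0.

W+ = 27, W- = 51, W = min = 27, p = 0.344098, fail to reject H0.


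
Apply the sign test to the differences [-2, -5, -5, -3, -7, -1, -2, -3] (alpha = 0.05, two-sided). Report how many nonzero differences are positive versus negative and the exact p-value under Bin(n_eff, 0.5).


Step 1: Discard zero differences. Original n = 8; n_eff = number of nonzero differences = 8.
Nonzero differences (with sign): -2, -5, -5, -3, -7, -1, -2, -3
Step 2: Count signs: positive = 0, negative = 8.
Step 3: Under H0: P(positive) = 0.5, so the number of positives S ~ Bin(8, 0.5).
Step 4: Two-sided exact p-value = sum of Bin(8,0.5) probabilities at or below the observed probability = 0.007812.
Step 5: alpha = 0.05. reject H0.

n_eff = 8, pos = 0, neg = 8, p = 0.007812, reject H0.


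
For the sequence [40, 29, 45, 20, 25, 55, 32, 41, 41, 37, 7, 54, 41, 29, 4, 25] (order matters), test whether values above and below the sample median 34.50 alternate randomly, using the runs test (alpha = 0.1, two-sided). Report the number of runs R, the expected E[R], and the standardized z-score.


Step 1: Compute median = 34.50; label A = above, B = below.
Labels in order: ABABBABAAABAABBB  (n_A = 8, n_B = 8)
Step 2: Count runs R = 10.
Step 3: Under H0 (random ordering), E[R] = 2*n_A*n_B/(n_A+n_B) + 1 = 2*8*8/16 + 1 = 9.0000.
        Var[R] = 2*n_A*n_B*(2*n_A*n_B - n_A - n_B) / ((n_A+n_B)^2 * (n_A+n_B-1)) = 14336/3840 = 3.7333.
        SD[R] = 1.9322.
Step 4: Continuity-corrected z = (R - 0.5 - E[R]) / SD[R] = (10 - 0.5 - 9.0000) / 1.9322 = 0.2588.
Step 5: Two-sided p-value via normal approximation = 2*(1 - Phi(|z|)) = 0.795809.
Step 6: alpha = 0.1. fail to reject H0.

R = 10, z = 0.2588, p = 0.795809, fail to reject H0.


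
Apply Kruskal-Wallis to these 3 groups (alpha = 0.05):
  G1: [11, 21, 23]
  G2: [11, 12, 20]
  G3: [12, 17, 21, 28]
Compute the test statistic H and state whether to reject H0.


Step 1: Combine all N = 10 observations and assign midranks.
sorted (value, group, rank): (11,G1,1.5), (11,G2,1.5), (12,G2,3.5), (12,G3,3.5), (17,G3,5), (20,G2,6), (21,G1,7.5), (21,G3,7.5), (23,G1,9), (28,G3,10)
Step 2: Sum ranks within each group.
R_1 = 18 (n_1 = 3)
R_2 = 11 (n_2 = 3)
R_3 = 26 (n_3 = 4)
Step 3: H = 12/(N(N+1)) * sum(R_i^2/n_i) - 3(N+1)
     = 12/(10*11) * (18^2/3 + 11^2/3 + 26^2/4) - 3*11
     = 0.109091 * 317.333 - 33
     = 1.618182.
Step 4: Ties present; correction factor C = 1 - 18/(10^3 - 10) = 0.981818. Corrected H = 1.618182 / 0.981818 = 1.648148.
Step 5: Under H0, H ~ chi^2(2); p-value = 0.438641.
Step 6: alpha = 0.05. fail to reject H0.

H = 1.6481, df = 2, p = 0.438641, fail to reject H0.


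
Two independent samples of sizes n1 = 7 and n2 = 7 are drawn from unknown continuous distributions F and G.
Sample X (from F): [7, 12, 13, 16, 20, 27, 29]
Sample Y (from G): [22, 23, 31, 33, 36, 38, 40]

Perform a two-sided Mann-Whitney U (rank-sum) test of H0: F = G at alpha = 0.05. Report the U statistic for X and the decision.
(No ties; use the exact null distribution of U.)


Step 1: Combine and sort all 14 observations; assign midranks.
sorted (value, group): (7,X), (12,X), (13,X), (16,X), (20,X), (22,Y), (23,Y), (27,X), (29,X), (31,Y), (33,Y), (36,Y), (38,Y), (40,Y)
ranks: 7->1, 12->2, 13->3, 16->4, 20->5, 22->6, 23->7, 27->8, 29->9, 31->10, 33->11, 36->12, 38->13, 40->14
Step 2: Rank sum for X: R1 = 1 + 2 + 3 + 4 + 5 + 8 + 9 = 32.
Step 3: U_X = R1 - n1(n1+1)/2 = 32 - 7*8/2 = 32 - 28 = 4.
       U_Y = n1*n2 - U_X = 49 - 4 = 45.
Step 4: No ties, so the exact null distribution of U (based on enumerating the C(14,7) = 3432 equally likely rank assignments) gives the two-sided p-value.
Step 5: p-value = 0.006993; compare to alpha = 0.05. reject H0.

U_X = 4, p = 0.006993, reject H0 at alpha = 0.05.


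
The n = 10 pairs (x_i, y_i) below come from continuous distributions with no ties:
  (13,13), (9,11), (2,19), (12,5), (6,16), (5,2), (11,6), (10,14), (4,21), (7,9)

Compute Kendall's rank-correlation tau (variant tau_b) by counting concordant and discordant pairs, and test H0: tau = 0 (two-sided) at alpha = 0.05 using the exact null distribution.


Step 1: Enumerate the 45 unordered pairs (i,j) with i<j and classify each by sign(x_j-x_i) * sign(y_j-y_i).
  (1,2):dx=-4,dy=-2->C; (1,3):dx=-11,dy=+6->D; (1,4):dx=-1,dy=-8->C; (1,5):dx=-7,dy=+3->D
  (1,6):dx=-8,dy=-11->C; (1,7):dx=-2,dy=-7->C; (1,8):dx=-3,dy=+1->D; (1,9):dx=-9,dy=+8->D
  (1,10):dx=-6,dy=-4->C; (2,3):dx=-7,dy=+8->D; (2,4):dx=+3,dy=-6->D; (2,5):dx=-3,dy=+5->D
  (2,6):dx=-4,dy=-9->C; (2,7):dx=+2,dy=-5->D; (2,8):dx=+1,dy=+3->C; (2,9):dx=-5,dy=+10->D
  (2,10):dx=-2,dy=-2->C; (3,4):dx=+10,dy=-14->D; (3,5):dx=+4,dy=-3->D; (3,6):dx=+3,dy=-17->D
  (3,7):dx=+9,dy=-13->D; (3,8):dx=+8,dy=-5->D; (3,9):dx=+2,dy=+2->C; (3,10):dx=+5,dy=-10->D
  (4,5):dx=-6,dy=+11->D; (4,6):dx=-7,dy=-3->C; (4,7):dx=-1,dy=+1->D; (4,8):dx=-2,dy=+9->D
  (4,9):dx=-8,dy=+16->D; (4,10):dx=-5,dy=+4->D; (5,6):dx=-1,dy=-14->C; (5,7):dx=+5,dy=-10->D
  (5,8):dx=+4,dy=-2->D; (5,9):dx=-2,dy=+5->D; (5,10):dx=+1,dy=-7->D; (6,7):dx=+6,dy=+4->C
  (6,8):dx=+5,dy=+12->C; (6,9):dx=-1,dy=+19->D; (6,10):dx=+2,dy=+7->C; (7,8):dx=-1,dy=+8->D
  (7,9):dx=-7,dy=+15->D; (7,10):dx=-4,dy=+3->D; (8,9):dx=-6,dy=+7->D; (8,10):dx=-3,dy=-5->C
  (9,10):dx=+3,dy=-12->D
Step 2: C = 15, D = 30, total pairs = 45.
Step 3: tau = (C - D)/(n(n-1)/2) = (15 - 30)/45 = -0.333333.
Step 4: Exact two-sided p-value (enumerate n! = 3628800 permutations of y under H0): p = 0.216373.
Step 5: alpha = 0.05. fail to reject H0.

tau_b = -0.3333 (C=15, D=30), p = 0.216373, fail to reject H0.


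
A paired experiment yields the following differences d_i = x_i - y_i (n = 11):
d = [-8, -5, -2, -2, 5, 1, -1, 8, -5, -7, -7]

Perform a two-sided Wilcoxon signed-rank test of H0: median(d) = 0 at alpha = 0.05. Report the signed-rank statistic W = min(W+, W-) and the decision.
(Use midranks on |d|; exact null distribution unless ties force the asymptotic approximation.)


Step 1: Drop any zero differences (none here) and take |d_i|.
|d| = [8, 5, 2, 2, 5, 1, 1, 8, 5, 7, 7]
Step 2: Midrank |d_i| (ties get averaged ranks).
ranks: |8|->10.5, |5|->6, |2|->3.5, |2|->3.5, |5|->6, |1|->1.5, |1|->1.5, |8|->10.5, |5|->6, |7|->8.5, |7|->8.5
Step 3: Attach original signs; sum ranks with positive sign and with negative sign.
W+ = 6 + 1.5 + 10.5 = 18
W- = 10.5 + 6 + 3.5 + 3.5 + 1.5 + 6 + 8.5 + 8.5 = 48
(Check: W+ + W- = 66 should equal n(n+1)/2 = 66.)
Step 4: Test statistic W = min(W+, W-) = 18.
Step 5: Ties in |d|, so use the tie-corrected normal approximation.
        E[W] = n(n+1)/4 = 11*12/4 = 33.
        Tie groups: |d|=1 (t=2), |d|=2 (t=2), |d|=5 (t=3), |d|=7 (t=2), |d|=8 (t=2); sum(t^3 - t) = 48.
        Var[W] = n(n+1)(2n+1)/24 - sum(t^3-t)/48 = 3036/24 - 48/48 = 125.5.
        z = (W - E[W]) / sqrt(Var[W]) = (18 - 33) / 11.2027 = -1.3390.
        Two-sided p = 2*Phi(z) = 0.180582.
Step 6: alpha = 0.05. fail to reject H0.

W+ = 18, W- = 48, W = min = 18, p = 0.180582, fail to reject H0.


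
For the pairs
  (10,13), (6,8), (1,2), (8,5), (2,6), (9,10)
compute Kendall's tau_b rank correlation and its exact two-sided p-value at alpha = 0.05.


Step 1: Enumerate the 15 unordered pairs (i,j) with i<j and classify each by sign(x_j-x_i) * sign(y_j-y_i).
  (1,2):dx=-4,dy=-5->C; (1,3):dx=-9,dy=-11->C; (1,4):dx=-2,dy=-8->C; (1,5):dx=-8,dy=-7->C
  (1,6):dx=-1,dy=-3->C; (2,3):dx=-5,dy=-6->C; (2,4):dx=+2,dy=-3->D; (2,5):dx=-4,dy=-2->C
  (2,6):dx=+3,dy=+2->C; (3,4):dx=+7,dy=+3->C; (3,5):dx=+1,dy=+4->C; (3,6):dx=+8,dy=+8->C
  (4,5):dx=-6,dy=+1->D; (4,6):dx=+1,dy=+5->C; (5,6):dx=+7,dy=+4->C
Step 2: C = 13, D = 2, total pairs = 15.
Step 3: tau = (C - D)/(n(n-1)/2) = (13 - 2)/15 = 0.733333.
Step 4: Exact two-sided p-value (enumerate n! = 720 permutations of y under H0): p = 0.055556.
Step 5: alpha = 0.05. fail to reject H0.

tau_b = 0.7333 (C=13, D=2), p = 0.055556, fail to reject H0.


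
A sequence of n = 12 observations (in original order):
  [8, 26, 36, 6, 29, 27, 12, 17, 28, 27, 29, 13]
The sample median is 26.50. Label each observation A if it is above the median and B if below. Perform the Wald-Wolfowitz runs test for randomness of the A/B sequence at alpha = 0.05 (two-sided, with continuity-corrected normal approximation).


Step 1: Compute median = 26.50; label A = above, B = below.
Labels in order: BBABAABBAAAB  (n_A = 6, n_B = 6)
Step 2: Count runs R = 7.
Step 3: Under H0 (random ordering), E[R] = 2*n_A*n_B/(n_A+n_B) + 1 = 2*6*6/12 + 1 = 7.0000.
        Var[R] = 2*n_A*n_B*(2*n_A*n_B - n_A - n_B) / ((n_A+n_B)^2 * (n_A+n_B-1)) = 4320/1584 = 2.7273.
        SD[R] = 1.6514.
Step 4: R = E[R], so z = 0 with no continuity correction.
Step 5: Two-sided p-value via normal approximation = 2*(1 - Phi(|z|)) = 1.000000.
Step 6: alpha = 0.05. fail to reject H0.

R = 7, z = 0.0000, p = 1.000000, fail to reject H0.


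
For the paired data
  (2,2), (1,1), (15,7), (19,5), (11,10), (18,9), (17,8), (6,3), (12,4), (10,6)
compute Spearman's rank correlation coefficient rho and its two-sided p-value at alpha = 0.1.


Step 1: Rank x and y separately (midranks; no ties here).
rank(x): 2->2, 1->1, 15->7, 19->10, 11->5, 18->9, 17->8, 6->3, 12->6, 10->4
rank(y): 2->2, 1->1, 7->7, 5->5, 10->10, 9->9, 8->8, 3->3, 4->4, 6->6
Step 2: d_i = R_x(i) - R_y(i); compute d_i^2.
  (2-2)^2=0, (1-1)^2=0, (7-7)^2=0, (10-5)^2=25, (5-10)^2=25, (9-9)^2=0, (8-8)^2=0, (3-3)^2=0, (6-4)^2=4, (4-6)^2=4
sum(d^2) = 58.
Step 3: rho = 1 - 6*58 / (10*(10^2 - 1)) = 1 - 348/990 = 0.648485.
Step 4: Under H0, t = rho * sqrt((n-2)/(1-rho^2)) = 2.4095 ~ t(8).
Step 5: Two-sided p-value from the t-distribution with 8 df = 0.042540.
Step 6: alpha = 0.1. reject H0.

rho = 0.6485, p = 0.042540, reject H0 at alpha = 0.1.


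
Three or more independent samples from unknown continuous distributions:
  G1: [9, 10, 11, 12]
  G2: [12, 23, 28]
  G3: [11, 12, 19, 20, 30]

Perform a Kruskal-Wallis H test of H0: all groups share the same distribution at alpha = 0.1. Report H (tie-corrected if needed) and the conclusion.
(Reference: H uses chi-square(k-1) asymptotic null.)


Step 1: Combine all N = 12 observations and assign midranks.
sorted (value, group, rank): (9,G1,1), (10,G1,2), (11,G1,3.5), (11,G3,3.5), (12,G1,6), (12,G2,6), (12,G3,6), (19,G3,8), (20,G3,9), (23,G2,10), (28,G2,11), (30,G3,12)
Step 2: Sum ranks within each group.
R_1 = 12.5 (n_1 = 4)
R_2 = 27 (n_2 = 3)
R_3 = 38.5 (n_3 = 5)
Step 3: H = 12/(N(N+1)) * sum(R_i^2/n_i) - 3(N+1)
     = 12/(12*13) * (12.5^2/4 + 27^2/3 + 38.5^2/5) - 3*13
     = 0.076923 * 578.513 - 39
     = 5.500962.
Step 4: Ties present; correction factor C = 1 - 30/(12^3 - 12) = 0.982517. Corrected H = 5.500962 / 0.982517 = 5.598843.
Step 5: Under H0, H ~ chi^2(2); p-value = 0.060845.
Step 6: alpha = 0.1. reject H0.

H = 5.5988, df = 2, p = 0.060845, reject H0.


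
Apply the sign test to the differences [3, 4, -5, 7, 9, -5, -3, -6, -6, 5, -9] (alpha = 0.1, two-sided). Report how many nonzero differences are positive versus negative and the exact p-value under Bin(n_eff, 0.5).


Step 1: Discard zero differences. Original n = 11; n_eff = number of nonzero differences = 11.
Nonzero differences (with sign): +3, +4, -5, +7, +9, -5, -3, -6, -6, +5, -9
Step 2: Count signs: positive = 5, negative = 6.
Step 3: Under H0: P(positive) = 0.5, so the number of positives S ~ Bin(11, 0.5).
Step 4: Two-sided exact p-value = sum of Bin(11,0.5) probabilities at or below the observed probability = 1.000000.
Step 5: alpha = 0.1. fail to reject H0.

n_eff = 11, pos = 5, neg = 6, p = 1.000000, fail to reject H0.


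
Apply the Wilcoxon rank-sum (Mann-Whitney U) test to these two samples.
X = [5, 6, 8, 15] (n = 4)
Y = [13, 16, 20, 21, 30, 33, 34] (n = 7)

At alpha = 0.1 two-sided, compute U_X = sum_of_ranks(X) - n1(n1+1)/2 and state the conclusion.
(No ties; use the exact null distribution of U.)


Step 1: Combine and sort all 11 observations; assign midranks.
sorted (value, group): (5,X), (6,X), (8,X), (13,Y), (15,X), (16,Y), (20,Y), (21,Y), (30,Y), (33,Y), (34,Y)
ranks: 5->1, 6->2, 8->3, 13->4, 15->5, 16->6, 20->7, 21->8, 30->9, 33->10, 34->11
Step 2: Rank sum for X: R1 = 1 + 2 + 3 + 5 = 11.
Step 3: U_X = R1 - n1(n1+1)/2 = 11 - 4*5/2 = 11 - 10 = 1.
       U_Y = n1*n2 - U_X = 28 - 1 = 27.
Step 4: No ties, so the exact null distribution of U (based on enumerating the C(11,4) = 330 equally likely rank assignments) gives the two-sided p-value.
Step 5: p-value = 0.012121; compare to alpha = 0.1. reject H0.

U_X = 1, p = 0.012121, reject H0 at alpha = 0.1.


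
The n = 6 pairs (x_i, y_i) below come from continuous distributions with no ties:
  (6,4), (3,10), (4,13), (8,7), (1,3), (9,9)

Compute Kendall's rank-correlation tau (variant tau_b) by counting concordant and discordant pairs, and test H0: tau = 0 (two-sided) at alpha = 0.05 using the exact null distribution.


Step 1: Enumerate the 15 unordered pairs (i,j) with i<j and classify each by sign(x_j-x_i) * sign(y_j-y_i).
  (1,2):dx=-3,dy=+6->D; (1,3):dx=-2,dy=+9->D; (1,4):dx=+2,dy=+3->C; (1,5):dx=-5,dy=-1->C
  (1,6):dx=+3,dy=+5->C; (2,3):dx=+1,dy=+3->C; (2,4):dx=+5,dy=-3->D; (2,5):dx=-2,dy=-7->C
  (2,6):dx=+6,dy=-1->D; (3,4):dx=+4,dy=-6->D; (3,5):dx=-3,dy=-10->C; (3,6):dx=+5,dy=-4->D
  (4,5):dx=-7,dy=-4->C; (4,6):dx=+1,dy=+2->C; (5,6):dx=+8,dy=+6->C
Step 2: C = 9, D = 6, total pairs = 15.
Step 3: tau = (C - D)/(n(n-1)/2) = (9 - 6)/15 = 0.200000.
Step 4: Exact two-sided p-value (enumerate n! = 720 permutations of y under H0): p = 0.719444.
Step 5: alpha = 0.05. fail to reject H0.

tau_b = 0.2000 (C=9, D=6), p = 0.719444, fail to reject H0.


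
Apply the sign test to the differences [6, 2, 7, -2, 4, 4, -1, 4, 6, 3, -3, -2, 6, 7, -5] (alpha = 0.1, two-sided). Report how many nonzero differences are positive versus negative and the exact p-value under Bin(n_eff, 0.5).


Step 1: Discard zero differences. Original n = 15; n_eff = number of nonzero differences = 15.
Nonzero differences (with sign): +6, +2, +7, -2, +4, +4, -1, +4, +6, +3, -3, -2, +6, +7, -5
Step 2: Count signs: positive = 10, negative = 5.
Step 3: Under H0: P(positive) = 0.5, so the number of positives S ~ Bin(15, 0.5).
Step 4: Two-sided exact p-value = sum of Bin(15,0.5) probabilities at or below the observed probability = 0.301758.
Step 5: alpha = 0.1. fail to reject H0.

n_eff = 15, pos = 10, neg = 5, p = 0.301758, fail to reject H0.


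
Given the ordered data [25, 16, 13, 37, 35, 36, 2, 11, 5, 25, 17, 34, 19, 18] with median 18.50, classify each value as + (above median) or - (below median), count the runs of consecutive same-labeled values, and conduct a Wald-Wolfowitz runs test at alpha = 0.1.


Step 1: Compute median = 18.50; label A = above, B = below.
Labels in order: ABBAAABBBABAAB  (n_A = 7, n_B = 7)
Step 2: Count runs R = 8.
Step 3: Under H0 (random ordering), E[R] = 2*n_A*n_B/(n_A+n_B) + 1 = 2*7*7/14 + 1 = 8.0000.
        Var[R] = 2*n_A*n_B*(2*n_A*n_B - n_A - n_B) / ((n_A+n_B)^2 * (n_A+n_B-1)) = 8232/2548 = 3.2308.
        SD[R] = 1.7974.
Step 4: R = E[R], so z = 0 with no continuity correction.
Step 5: Two-sided p-value via normal approximation = 2*(1 - Phi(|z|)) = 1.000000.
Step 6: alpha = 0.1. fail to reject H0.

R = 8, z = 0.0000, p = 1.000000, fail to reject H0.


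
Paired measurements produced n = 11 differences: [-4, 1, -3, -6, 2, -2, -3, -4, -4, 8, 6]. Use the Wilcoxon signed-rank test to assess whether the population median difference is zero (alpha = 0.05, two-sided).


Step 1: Drop any zero differences (none here) and take |d_i|.
|d| = [4, 1, 3, 6, 2, 2, 3, 4, 4, 8, 6]
Step 2: Midrank |d_i| (ties get averaged ranks).
ranks: |4|->7, |1|->1, |3|->4.5, |6|->9.5, |2|->2.5, |2|->2.5, |3|->4.5, |4|->7, |4|->7, |8|->11, |6|->9.5
Step 3: Attach original signs; sum ranks with positive sign and with negative sign.
W+ = 1 + 2.5 + 11 + 9.5 = 24
W- = 7 + 4.5 + 9.5 + 2.5 + 4.5 + 7 + 7 = 42
(Check: W+ + W- = 66 should equal n(n+1)/2 = 66.)
Step 4: Test statistic W = min(W+, W-) = 24.
Step 5: Ties in |d|, so use the tie-corrected normal approximation.
        E[W] = n(n+1)/4 = 11*12/4 = 33.
        Tie groups: |d|=2 (t=2), |d|=3 (t=2), |d|=4 (t=3), |d|=6 (t=2); sum(t^3 - t) = 42.
        Var[W] = n(n+1)(2n+1)/24 - sum(t^3-t)/48 = 3036/24 - 42/48 = 125.625.
        z = (W - E[W]) / sqrt(Var[W]) = (24 - 33) / 11.2083 = -0.8030.
        Two-sided p = 2*Phi(z) = 0.421987.
Step 6: alpha = 0.05. fail to reject H0.

W+ = 24, W- = 42, W = min = 24, p = 0.421987, fail to reject H0.


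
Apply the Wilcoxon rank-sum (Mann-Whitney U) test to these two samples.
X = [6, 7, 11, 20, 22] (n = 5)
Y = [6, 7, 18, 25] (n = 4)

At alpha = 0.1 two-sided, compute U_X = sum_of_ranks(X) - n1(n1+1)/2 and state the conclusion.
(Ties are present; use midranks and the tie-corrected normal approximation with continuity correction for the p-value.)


Step 1: Combine and sort all 9 observations; assign midranks.
sorted (value, group): (6,X), (6,Y), (7,X), (7,Y), (11,X), (18,Y), (20,X), (22,X), (25,Y)
ranks: 6->1.5, 6->1.5, 7->3.5, 7->3.5, 11->5, 18->6, 20->7, 22->8, 25->9
Step 2: Rank sum for X: R1 = 1.5 + 3.5 + 5 + 7 + 8 = 25.
Step 3: U_X = R1 - n1(n1+1)/2 = 25 - 5*6/2 = 25 - 15 = 10.
       U_Y = n1*n2 - U_X = 20 - 10 = 10.
Step 4: Ties are present, so use the tie-corrected normal approximation (with continuity correction) for the p-value.
Step 5: p-value = 1.000000; compare to alpha = 0.1. fail to reject H0.

U_X = 10, p = 1.000000, fail to reject H0 at alpha = 0.1.


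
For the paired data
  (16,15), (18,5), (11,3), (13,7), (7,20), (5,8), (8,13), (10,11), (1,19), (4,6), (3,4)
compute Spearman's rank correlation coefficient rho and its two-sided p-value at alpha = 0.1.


Step 1: Rank x and y separately (midranks; no ties here).
rank(x): 16->10, 18->11, 11->8, 13->9, 7->5, 5->4, 8->6, 10->7, 1->1, 4->3, 3->2
rank(y): 15->9, 5->3, 3->1, 7->5, 20->11, 8->6, 13->8, 11->7, 19->10, 6->4, 4->2
Step 2: d_i = R_x(i) - R_y(i); compute d_i^2.
  (10-9)^2=1, (11-3)^2=64, (8-1)^2=49, (9-5)^2=16, (5-11)^2=36, (4-6)^2=4, (6-8)^2=4, (7-7)^2=0, (1-10)^2=81, (3-4)^2=1, (2-2)^2=0
sum(d^2) = 256.
Step 3: rho = 1 - 6*256 / (11*(11^2 - 1)) = 1 - 1536/1320 = -0.163636.
Step 4: Under H0, t = rho * sqrt((n-2)/(1-rho^2)) = -0.4976 ~ t(9).
Step 5: Two-sided p-value from the t-distribution with 9 df = 0.630685.
Step 6: alpha = 0.1. fail to reject H0.

rho = -0.1636, p = 0.630685, fail to reject H0 at alpha = 0.1.


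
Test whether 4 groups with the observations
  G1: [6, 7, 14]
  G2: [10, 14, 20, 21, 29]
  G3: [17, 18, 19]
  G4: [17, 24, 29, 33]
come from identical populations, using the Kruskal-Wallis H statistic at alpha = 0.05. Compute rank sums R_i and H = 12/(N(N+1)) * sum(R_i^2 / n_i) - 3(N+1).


Step 1: Combine all N = 15 observations and assign midranks.
sorted (value, group, rank): (6,G1,1), (7,G1,2), (10,G2,3), (14,G1,4.5), (14,G2,4.5), (17,G3,6.5), (17,G4,6.5), (18,G3,8), (19,G3,9), (20,G2,10), (21,G2,11), (24,G4,12), (29,G2,13.5), (29,G4,13.5), (33,G4,15)
Step 2: Sum ranks within each group.
R_1 = 7.5 (n_1 = 3)
R_2 = 42 (n_2 = 5)
R_3 = 23.5 (n_3 = 3)
R_4 = 47 (n_4 = 4)
Step 3: H = 12/(N(N+1)) * sum(R_i^2/n_i) - 3(N+1)
     = 12/(15*16) * (7.5^2/3 + 42^2/5 + 23.5^2/3 + 47^2/4) - 3*16
     = 0.050000 * 1107.88 - 48
     = 7.394167.
Step 4: Ties present; correction factor C = 1 - 18/(15^3 - 15) = 0.994643. Corrected H = 7.394167 / 0.994643 = 7.433992.
Step 5: Under H0, H ~ chi^2(3); p-value = 0.059279.
Step 6: alpha = 0.05. fail to reject H0.

H = 7.4340, df = 3, p = 0.059279, fail to reject H0.


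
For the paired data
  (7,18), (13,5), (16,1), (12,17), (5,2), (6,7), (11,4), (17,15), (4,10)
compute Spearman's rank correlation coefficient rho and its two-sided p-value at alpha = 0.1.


Step 1: Rank x and y separately (midranks; no ties here).
rank(x): 7->4, 13->7, 16->8, 12->6, 5->2, 6->3, 11->5, 17->9, 4->1
rank(y): 18->9, 5->4, 1->1, 17->8, 2->2, 7->5, 4->3, 15->7, 10->6
Step 2: d_i = R_x(i) - R_y(i); compute d_i^2.
  (4-9)^2=25, (7-4)^2=9, (8-1)^2=49, (6-8)^2=4, (2-2)^2=0, (3-5)^2=4, (5-3)^2=4, (9-7)^2=4, (1-6)^2=25
sum(d^2) = 124.
Step 3: rho = 1 - 6*124 / (9*(9^2 - 1)) = 1 - 744/720 = -0.033333.
Step 4: Under H0, t = rho * sqrt((n-2)/(1-rho^2)) = -0.0882 ~ t(7).
Step 5: Two-sided p-value from the t-distribution with 7 df = 0.932157.
Step 6: alpha = 0.1. fail to reject H0.

rho = -0.0333, p = 0.932157, fail to reject H0 at alpha = 0.1.


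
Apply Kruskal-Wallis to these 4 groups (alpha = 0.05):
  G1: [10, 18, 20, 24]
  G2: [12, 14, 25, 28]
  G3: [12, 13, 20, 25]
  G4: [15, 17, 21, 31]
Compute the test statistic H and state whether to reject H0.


Step 1: Combine all N = 16 observations and assign midranks.
sorted (value, group, rank): (10,G1,1), (12,G2,2.5), (12,G3,2.5), (13,G3,4), (14,G2,5), (15,G4,6), (17,G4,7), (18,G1,8), (20,G1,9.5), (20,G3,9.5), (21,G4,11), (24,G1,12), (25,G2,13.5), (25,G3,13.5), (28,G2,15), (31,G4,16)
Step 2: Sum ranks within each group.
R_1 = 30.5 (n_1 = 4)
R_2 = 36 (n_2 = 4)
R_3 = 29.5 (n_3 = 4)
R_4 = 40 (n_4 = 4)
Step 3: H = 12/(N(N+1)) * sum(R_i^2/n_i) - 3(N+1)
     = 12/(16*17) * (30.5^2/4 + 36^2/4 + 29.5^2/4 + 40^2/4) - 3*17
     = 0.044118 * 1174.12 - 51
     = 0.799632.
Step 4: Ties present; correction factor C = 1 - 18/(16^3 - 16) = 0.995588. Corrected H = 0.799632 / 0.995588 = 0.803176.
Step 5: Under H0, H ~ chi^2(3); p-value = 0.848707.
Step 6: alpha = 0.05. fail to reject H0.

H = 0.8032, df = 3, p = 0.848707, fail to reject H0.


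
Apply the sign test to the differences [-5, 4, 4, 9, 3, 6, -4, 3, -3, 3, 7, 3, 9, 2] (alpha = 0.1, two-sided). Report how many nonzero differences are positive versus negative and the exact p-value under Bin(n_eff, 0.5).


Step 1: Discard zero differences. Original n = 14; n_eff = number of nonzero differences = 14.
Nonzero differences (with sign): -5, +4, +4, +9, +3, +6, -4, +3, -3, +3, +7, +3, +9, +2
Step 2: Count signs: positive = 11, negative = 3.
Step 3: Under H0: P(positive) = 0.5, so the number of positives S ~ Bin(14, 0.5).
Step 4: Two-sided exact p-value = sum of Bin(14,0.5) probabilities at or below the observed probability = 0.057373.
Step 5: alpha = 0.1. reject H0.

n_eff = 14, pos = 11, neg = 3, p = 0.057373, reject H0.


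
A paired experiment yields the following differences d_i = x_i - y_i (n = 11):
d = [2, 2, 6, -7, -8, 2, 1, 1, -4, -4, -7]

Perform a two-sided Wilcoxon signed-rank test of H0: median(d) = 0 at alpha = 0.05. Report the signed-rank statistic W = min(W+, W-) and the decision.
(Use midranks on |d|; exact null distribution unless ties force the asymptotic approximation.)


Step 1: Drop any zero differences (none here) and take |d_i|.
|d| = [2, 2, 6, 7, 8, 2, 1, 1, 4, 4, 7]
Step 2: Midrank |d_i| (ties get averaged ranks).
ranks: |2|->4, |2|->4, |6|->8, |7|->9.5, |8|->11, |2|->4, |1|->1.5, |1|->1.5, |4|->6.5, |4|->6.5, |7|->9.5
Step 3: Attach original signs; sum ranks with positive sign and with negative sign.
W+ = 4 + 4 + 8 + 4 + 1.5 + 1.5 = 23
W- = 9.5 + 11 + 6.5 + 6.5 + 9.5 = 43
(Check: W+ + W- = 66 should equal n(n+1)/2 = 66.)
Step 4: Test statistic W = min(W+, W-) = 23.
Step 5: Ties in |d|, so use the tie-corrected normal approximation.
        E[W] = n(n+1)/4 = 11*12/4 = 33.
        Tie groups: |d|=1 (t=2), |d|=2 (t=3), |d|=4 (t=2), |d|=7 (t=2); sum(t^3 - t) = 42.
        Var[W] = n(n+1)(2n+1)/24 - sum(t^3-t)/48 = 3036/24 - 42/48 = 125.625.
        z = (W - E[W]) / sqrt(Var[W]) = (23 - 33) / 11.2083 = -0.8922.
        Two-sided p = 2*Phi(z) = 0.372286.
Step 6: alpha = 0.05. fail to reject H0.

W+ = 23, W- = 43, W = min = 23, p = 0.372286, fail to reject H0.


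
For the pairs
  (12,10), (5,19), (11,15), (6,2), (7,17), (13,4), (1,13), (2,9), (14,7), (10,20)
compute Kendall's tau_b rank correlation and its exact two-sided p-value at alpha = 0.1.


Step 1: Enumerate the 45 unordered pairs (i,j) with i<j and classify each by sign(x_j-x_i) * sign(y_j-y_i).
  (1,2):dx=-7,dy=+9->D; (1,3):dx=-1,dy=+5->D; (1,4):dx=-6,dy=-8->C; (1,5):dx=-5,dy=+7->D
  (1,6):dx=+1,dy=-6->D; (1,7):dx=-11,dy=+3->D; (1,8):dx=-10,dy=-1->C; (1,9):dx=+2,dy=-3->D
  (1,10):dx=-2,dy=+10->D; (2,3):dx=+6,dy=-4->D; (2,4):dx=+1,dy=-17->D; (2,5):dx=+2,dy=-2->D
  (2,6):dx=+8,dy=-15->D; (2,7):dx=-4,dy=-6->C; (2,8):dx=-3,dy=-10->C; (2,9):dx=+9,dy=-12->D
  (2,10):dx=+5,dy=+1->C; (3,4):dx=-5,dy=-13->C; (3,5):dx=-4,dy=+2->D; (3,6):dx=+2,dy=-11->D
  (3,7):dx=-10,dy=-2->C; (3,8):dx=-9,dy=-6->C; (3,9):dx=+3,dy=-8->D; (3,10):dx=-1,dy=+5->D
  (4,5):dx=+1,dy=+15->C; (4,6):dx=+7,dy=+2->C; (4,7):dx=-5,dy=+11->D; (4,8):dx=-4,dy=+7->D
  (4,9):dx=+8,dy=+5->C; (4,10):dx=+4,dy=+18->C; (5,6):dx=+6,dy=-13->D; (5,7):dx=-6,dy=-4->C
  (5,8):dx=-5,dy=-8->C; (5,9):dx=+7,dy=-10->D; (5,10):dx=+3,dy=+3->C; (6,7):dx=-12,dy=+9->D
  (6,8):dx=-11,dy=+5->D; (6,9):dx=+1,dy=+3->C; (6,10):dx=-3,dy=+16->D; (7,8):dx=+1,dy=-4->D
  (7,9):dx=+13,dy=-6->D; (7,10):dx=+9,dy=+7->C; (8,9):dx=+12,dy=-2->D; (8,10):dx=+8,dy=+11->C
  (9,10):dx=-4,dy=+13->D
Step 2: C = 18, D = 27, total pairs = 45.
Step 3: tau = (C - D)/(n(n-1)/2) = (18 - 27)/45 = -0.200000.
Step 4: Exact two-sided p-value (enumerate n! = 3628800 permutations of y under H0): p = 0.484313.
Step 5: alpha = 0.1. fail to reject H0.

tau_b = -0.2000 (C=18, D=27), p = 0.484313, fail to reject H0.


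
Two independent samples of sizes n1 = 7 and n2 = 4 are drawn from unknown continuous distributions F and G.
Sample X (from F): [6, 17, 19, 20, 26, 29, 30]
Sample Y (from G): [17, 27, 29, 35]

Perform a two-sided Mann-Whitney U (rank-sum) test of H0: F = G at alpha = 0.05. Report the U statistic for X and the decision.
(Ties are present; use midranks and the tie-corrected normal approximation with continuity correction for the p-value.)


Step 1: Combine and sort all 11 observations; assign midranks.
sorted (value, group): (6,X), (17,X), (17,Y), (19,X), (20,X), (26,X), (27,Y), (29,X), (29,Y), (30,X), (35,Y)
ranks: 6->1, 17->2.5, 17->2.5, 19->4, 20->5, 26->6, 27->7, 29->8.5, 29->8.5, 30->10, 35->11
Step 2: Rank sum for X: R1 = 1 + 2.5 + 4 + 5 + 6 + 8.5 + 10 = 37.
Step 3: U_X = R1 - n1(n1+1)/2 = 37 - 7*8/2 = 37 - 28 = 9.
       U_Y = n1*n2 - U_X = 28 - 9 = 19.
Step 4: Ties are present, so use the tie-corrected normal approximation (with continuity correction) for the p-value.
Step 5: p-value = 0.392932; compare to alpha = 0.05. fail to reject H0.

U_X = 9, p = 0.392932, fail to reject H0 at alpha = 0.05.


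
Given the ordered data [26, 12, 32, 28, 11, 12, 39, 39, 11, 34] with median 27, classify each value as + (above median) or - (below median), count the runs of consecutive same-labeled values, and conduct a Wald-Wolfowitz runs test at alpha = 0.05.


Step 1: Compute median = 27; label A = above, B = below.
Labels in order: BBAABBAABA  (n_A = 5, n_B = 5)
Step 2: Count runs R = 6.
Step 3: Under H0 (random ordering), E[R] = 2*n_A*n_B/(n_A+n_B) + 1 = 2*5*5/10 + 1 = 6.0000.
        Var[R] = 2*n_A*n_B*(2*n_A*n_B - n_A - n_B) / ((n_A+n_B)^2 * (n_A+n_B-1)) = 2000/900 = 2.2222.
        SD[R] = 1.4907.
Step 4: R = E[R], so z = 0 with no continuity correction.
Step 5: Two-sided p-value via normal approximation = 2*(1 - Phi(|z|)) = 1.000000.
Step 6: alpha = 0.05. fail to reject H0.

R = 6, z = 0.0000, p = 1.000000, fail to reject H0.


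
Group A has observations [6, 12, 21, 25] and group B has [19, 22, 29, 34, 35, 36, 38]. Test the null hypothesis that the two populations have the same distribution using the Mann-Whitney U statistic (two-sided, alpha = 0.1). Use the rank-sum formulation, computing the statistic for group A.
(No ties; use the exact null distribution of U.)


Step 1: Combine and sort all 11 observations; assign midranks.
sorted (value, group): (6,X), (12,X), (19,Y), (21,X), (22,Y), (25,X), (29,Y), (34,Y), (35,Y), (36,Y), (38,Y)
ranks: 6->1, 12->2, 19->3, 21->4, 22->5, 25->6, 29->7, 34->8, 35->9, 36->10, 38->11
Step 2: Rank sum for X: R1 = 1 + 2 + 4 + 6 = 13.
Step 3: U_X = R1 - n1(n1+1)/2 = 13 - 4*5/2 = 13 - 10 = 3.
       U_Y = n1*n2 - U_X = 28 - 3 = 25.
Step 4: No ties, so the exact null distribution of U (based on enumerating the C(11,4) = 330 equally likely rank assignments) gives the two-sided p-value.
Step 5: p-value = 0.042424; compare to alpha = 0.1. reject H0.

U_X = 3, p = 0.042424, reject H0 at alpha = 0.1.


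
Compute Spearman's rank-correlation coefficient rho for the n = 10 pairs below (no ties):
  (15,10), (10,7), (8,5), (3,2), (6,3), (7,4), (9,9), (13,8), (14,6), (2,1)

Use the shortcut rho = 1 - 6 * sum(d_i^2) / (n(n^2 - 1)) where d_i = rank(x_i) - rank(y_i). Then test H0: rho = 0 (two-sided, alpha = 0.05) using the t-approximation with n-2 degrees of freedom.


Step 1: Rank x and y separately (midranks; no ties here).
rank(x): 15->10, 10->7, 8->5, 3->2, 6->3, 7->4, 9->6, 13->8, 14->9, 2->1
rank(y): 10->10, 7->7, 5->5, 2->2, 3->3, 4->4, 9->9, 8->8, 6->6, 1->1
Step 2: d_i = R_x(i) - R_y(i); compute d_i^2.
  (10-10)^2=0, (7-7)^2=0, (5-5)^2=0, (2-2)^2=0, (3-3)^2=0, (4-4)^2=0, (6-9)^2=9, (8-8)^2=0, (9-6)^2=9, (1-1)^2=0
sum(d^2) = 18.
Step 3: rho = 1 - 6*18 / (10*(10^2 - 1)) = 1 - 108/990 = 0.890909.
Step 4: Under H0, t = rho * sqrt((n-2)/(1-rho^2)) = 5.5482 ~ t(8).
Step 5: Two-sided p-value from the t-distribution with 8 df = 0.000542.
Step 6: alpha = 0.05. reject H0.

rho = 0.8909, p = 0.000542, reject H0 at alpha = 0.05.


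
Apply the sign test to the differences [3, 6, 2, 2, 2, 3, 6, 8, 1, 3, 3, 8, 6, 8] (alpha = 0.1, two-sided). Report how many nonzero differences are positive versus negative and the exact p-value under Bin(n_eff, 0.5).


Step 1: Discard zero differences. Original n = 14; n_eff = number of nonzero differences = 14.
Nonzero differences (with sign): +3, +6, +2, +2, +2, +3, +6, +8, +1, +3, +3, +8, +6, +8
Step 2: Count signs: positive = 14, negative = 0.
Step 3: Under H0: P(positive) = 0.5, so the number of positives S ~ Bin(14, 0.5).
Step 4: Two-sided exact p-value = sum of Bin(14,0.5) probabilities at or below the observed probability = 0.000122.
Step 5: alpha = 0.1. reject H0.

n_eff = 14, pos = 14, neg = 0, p = 0.000122, reject H0.


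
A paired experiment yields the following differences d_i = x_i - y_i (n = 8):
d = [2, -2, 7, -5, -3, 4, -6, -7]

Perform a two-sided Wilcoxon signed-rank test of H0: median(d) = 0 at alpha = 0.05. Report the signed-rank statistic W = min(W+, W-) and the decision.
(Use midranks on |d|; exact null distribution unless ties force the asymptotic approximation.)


Step 1: Drop any zero differences (none here) and take |d_i|.
|d| = [2, 2, 7, 5, 3, 4, 6, 7]
Step 2: Midrank |d_i| (ties get averaged ranks).
ranks: |2|->1.5, |2|->1.5, |7|->7.5, |5|->5, |3|->3, |4|->4, |6|->6, |7|->7.5
Step 3: Attach original signs; sum ranks with positive sign and with negative sign.
W+ = 1.5 + 7.5 + 4 = 13
W- = 1.5 + 5 + 3 + 6 + 7.5 = 23
(Check: W+ + W- = 36 should equal n(n+1)/2 = 36.)
Step 4: Test statistic W = min(W+, W-) = 13.
Step 5: Ties in |d|, so use the tie-corrected normal approximation.
        E[W] = n(n+1)/4 = 8*9/4 = 18.
        Tie groups: |d|=2 (t=2), |d|=7 (t=2); sum(t^3 - t) = 12.
        Var[W] = n(n+1)(2n+1)/24 - sum(t^3-t)/48 = 1224/24 - 12/48 = 50.75.
        z = (W - E[W]) / sqrt(Var[W]) = (13 - 18) / 7.1239 = -0.7019.
        Two-sided p = 2*Phi(z) = 0.482765.
Step 6: alpha = 0.05. fail to reject H0.

W+ = 13, W- = 23, W = min = 13, p = 0.482765, fail to reject H0.


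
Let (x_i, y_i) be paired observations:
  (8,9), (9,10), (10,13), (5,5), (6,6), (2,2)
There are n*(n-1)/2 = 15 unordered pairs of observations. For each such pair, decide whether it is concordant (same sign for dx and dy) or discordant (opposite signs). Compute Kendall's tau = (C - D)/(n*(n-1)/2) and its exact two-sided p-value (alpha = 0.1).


Step 1: Enumerate the 15 unordered pairs (i,j) with i<j and classify each by sign(x_j-x_i) * sign(y_j-y_i).
  (1,2):dx=+1,dy=+1->C; (1,3):dx=+2,dy=+4->C; (1,4):dx=-3,dy=-4->C; (1,5):dx=-2,dy=-3->C
  (1,6):dx=-6,dy=-7->C; (2,3):dx=+1,dy=+3->C; (2,4):dx=-4,dy=-5->C; (2,5):dx=-3,dy=-4->C
  (2,6):dx=-7,dy=-8->C; (3,4):dx=-5,dy=-8->C; (3,5):dx=-4,dy=-7->C; (3,6):dx=-8,dy=-11->C
  (4,5):dx=+1,dy=+1->C; (4,6):dx=-3,dy=-3->C; (5,6):dx=-4,dy=-4->C
Step 2: C = 15, D = 0, total pairs = 15.
Step 3: tau = (C - D)/(n(n-1)/2) = (15 - 0)/15 = 1.000000.
Step 4: Exact two-sided p-value (enumerate n! = 720 permutations of y under H0): p = 0.002778.
Step 5: alpha = 0.1. reject H0.

tau_b = 1.0000 (C=15, D=0), p = 0.002778, reject H0.


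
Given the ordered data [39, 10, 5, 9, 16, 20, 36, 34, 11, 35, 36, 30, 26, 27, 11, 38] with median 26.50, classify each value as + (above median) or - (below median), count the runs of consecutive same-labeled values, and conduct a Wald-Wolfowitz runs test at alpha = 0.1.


Step 1: Compute median = 26.50; label A = above, B = below.
Labels in order: ABBBBBAABAAABABA  (n_A = 8, n_B = 8)
Step 2: Count runs R = 9.
Step 3: Under H0 (random ordering), E[R] = 2*n_A*n_B/(n_A+n_B) + 1 = 2*8*8/16 + 1 = 9.0000.
        Var[R] = 2*n_A*n_B*(2*n_A*n_B - n_A - n_B) / ((n_A+n_B)^2 * (n_A+n_B-1)) = 14336/3840 = 3.7333.
        SD[R] = 1.9322.
Step 4: R = E[R], so z = 0 with no continuity correction.
Step 5: Two-sided p-value via normal approximation = 2*(1 - Phi(|z|)) = 1.000000.
Step 6: alpha = 0.1. fail to reject H0.

R = 9, z = 0.0000, p = 1.000000, fail to reject H0.


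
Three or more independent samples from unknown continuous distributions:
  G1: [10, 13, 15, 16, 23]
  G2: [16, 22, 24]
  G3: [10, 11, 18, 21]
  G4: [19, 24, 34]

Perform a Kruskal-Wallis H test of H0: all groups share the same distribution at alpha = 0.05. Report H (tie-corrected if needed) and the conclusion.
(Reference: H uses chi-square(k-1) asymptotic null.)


Step 1: Combine all N = 15 observations and assign midranks.
sorted (value, group, rank): (10,G1,1.5), (10,G3,1.5), (11,G3,3), (13,G1,4), (15,G1,5), (16,G1,6.5), (16,G2,6.5), (18,G3,8), (19,G4,9), (21,G3,10), (22,G2,11), (23,G1,12), (24,G2,13.5), (24,G4,13.5), (34,G4,15)
Step 2: Sum ranks within each group.
R_1 = 29 (n_1 = 5)
R_2 = 31 (n_2 = 3)
R_3 = 22.5 (n_3 = 4)
R_4 = 37.5 (n_4 = 3)
Step 3: H = 12/(N(N+1)) * sum(R_i^2/n_i) - 3(N+1)
     = 12/(15*16) * (29^2/5 + 31^2/3 + 22.5^2/4 + 37.5^2/3) - 3*16
     = 0.050000 * 1083.85 - 48
     = 6.192292.
Step 4: Ties present; correction factor C = 1 - 18/(15^3 - 15) = 0.994643. Corrected H = 6.192292 / 0.994643 = 6.225643.
Step 5: Under H0, H ~ chi^2(3); p-value = 0.101134.
Step 6: alpha = 0.05. fail to reject H0.

H = 6.2256, df = 3, p = 0.101134, fail to reject H0.
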